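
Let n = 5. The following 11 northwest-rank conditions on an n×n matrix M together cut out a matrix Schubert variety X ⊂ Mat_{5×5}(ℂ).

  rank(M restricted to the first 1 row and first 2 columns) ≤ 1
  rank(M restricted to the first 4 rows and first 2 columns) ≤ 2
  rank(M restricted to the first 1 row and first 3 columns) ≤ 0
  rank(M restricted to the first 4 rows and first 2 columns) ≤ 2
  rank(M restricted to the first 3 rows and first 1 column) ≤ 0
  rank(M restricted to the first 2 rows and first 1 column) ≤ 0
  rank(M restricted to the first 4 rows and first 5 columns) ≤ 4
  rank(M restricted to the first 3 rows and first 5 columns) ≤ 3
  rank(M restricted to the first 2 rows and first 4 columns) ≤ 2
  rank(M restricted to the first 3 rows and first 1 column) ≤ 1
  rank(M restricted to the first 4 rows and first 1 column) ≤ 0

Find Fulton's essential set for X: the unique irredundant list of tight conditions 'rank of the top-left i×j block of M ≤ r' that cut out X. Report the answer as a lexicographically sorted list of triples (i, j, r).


Computing R[i][j] = min implied NW-rank bound (n=5, 11 conditions):

  0, 0, 0, 1, 1
  0, 1, 1, 2, 2
  0, 1, 2, 3, 3
  0, 1, 2, 3, 4
  1, 2, 3, 4, 5

so w = (4, 2, 3, 5, 1).

2 SE-corners of the 6-cell Rothe diagram give Ess(w):

[(1, 3, 0), (4, 1, 0)]


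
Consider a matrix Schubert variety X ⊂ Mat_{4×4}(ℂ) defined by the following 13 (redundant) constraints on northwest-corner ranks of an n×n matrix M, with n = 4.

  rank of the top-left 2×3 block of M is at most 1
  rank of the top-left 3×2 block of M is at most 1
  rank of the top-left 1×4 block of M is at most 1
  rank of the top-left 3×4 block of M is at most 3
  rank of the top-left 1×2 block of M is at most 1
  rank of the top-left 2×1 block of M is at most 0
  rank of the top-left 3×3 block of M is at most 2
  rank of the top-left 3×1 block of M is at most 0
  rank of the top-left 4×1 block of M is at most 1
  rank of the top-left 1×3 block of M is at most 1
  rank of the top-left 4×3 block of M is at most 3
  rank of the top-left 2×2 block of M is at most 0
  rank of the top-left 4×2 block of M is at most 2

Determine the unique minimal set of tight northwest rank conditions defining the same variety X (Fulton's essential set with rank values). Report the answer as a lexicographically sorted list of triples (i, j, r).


Rank table r_w(4×4) implied by the 13 constraints:

  i=1: 0  0  1  1
  i=2: 0  0  1  2
  i=3: 0  1  2  3
  i=4: 1  2  3  4

hence w(1..4) = (3, 4, 2, 1).

D(w) has 5 cells with 2 SE-corners; essential set:

[(2, 2, 0), (3, 1, 0)]


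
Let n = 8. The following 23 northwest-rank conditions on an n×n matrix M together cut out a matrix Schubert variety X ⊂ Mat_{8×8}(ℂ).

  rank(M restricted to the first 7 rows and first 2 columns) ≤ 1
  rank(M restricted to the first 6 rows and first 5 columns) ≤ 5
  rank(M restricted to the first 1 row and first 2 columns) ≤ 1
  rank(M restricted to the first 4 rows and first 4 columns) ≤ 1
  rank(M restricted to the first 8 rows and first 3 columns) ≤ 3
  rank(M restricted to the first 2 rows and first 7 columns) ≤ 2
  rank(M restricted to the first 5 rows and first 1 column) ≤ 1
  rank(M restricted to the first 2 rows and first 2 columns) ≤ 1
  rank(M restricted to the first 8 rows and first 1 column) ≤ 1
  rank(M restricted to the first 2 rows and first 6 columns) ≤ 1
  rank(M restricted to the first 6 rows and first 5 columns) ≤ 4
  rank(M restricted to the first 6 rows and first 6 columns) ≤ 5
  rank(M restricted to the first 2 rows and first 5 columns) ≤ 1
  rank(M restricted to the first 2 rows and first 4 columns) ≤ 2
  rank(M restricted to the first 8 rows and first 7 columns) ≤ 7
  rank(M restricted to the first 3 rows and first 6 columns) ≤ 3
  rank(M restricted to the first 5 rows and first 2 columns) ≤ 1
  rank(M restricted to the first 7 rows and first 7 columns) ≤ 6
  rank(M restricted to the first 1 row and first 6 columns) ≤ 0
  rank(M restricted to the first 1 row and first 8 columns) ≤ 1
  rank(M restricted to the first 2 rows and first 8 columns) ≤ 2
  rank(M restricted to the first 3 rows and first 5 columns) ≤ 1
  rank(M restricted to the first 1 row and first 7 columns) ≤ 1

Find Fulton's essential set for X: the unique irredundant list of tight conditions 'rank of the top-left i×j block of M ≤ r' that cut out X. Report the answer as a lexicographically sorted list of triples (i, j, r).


Computing R[i][j] = min implied NW-rank bound (n=8, 23 conditions):

  row 1: 0 | 0 | 0 | 0 | 0 | 0 | 1 | 1
  row 2: 1 | 1 | 1 | 1 | 1 | 1 | 2 | 2
  row 3: 1 | 1 | 1 | 1 | 1 | 2 | 3 | 3
  row 4: 1 | 1 | 1 | 1 | 2 | 3 | 4 | 4
  row 5: 1 | 1 | 2 | 2 | 3 | 4 | 5 | 5
  row 6: 1 | 1 | 2 | 3 | 4 | 5 | 6 | 6
  row 7: 1 | 1 | 2 | 3 | 4 | 5 | 6 | 7
  row 8: 1 | 2 | 3 | 4 | 5 | 6 | 7 | 8

hence w(1..8) = (7, 1, 6, 5, 3, 4, 8, 2).

D(w) has 16 cells with 4 SE-corners; essential set:

[(1, 6, 0), (3, 5, 1), (4, 4, 1), (7, 2, 1)]


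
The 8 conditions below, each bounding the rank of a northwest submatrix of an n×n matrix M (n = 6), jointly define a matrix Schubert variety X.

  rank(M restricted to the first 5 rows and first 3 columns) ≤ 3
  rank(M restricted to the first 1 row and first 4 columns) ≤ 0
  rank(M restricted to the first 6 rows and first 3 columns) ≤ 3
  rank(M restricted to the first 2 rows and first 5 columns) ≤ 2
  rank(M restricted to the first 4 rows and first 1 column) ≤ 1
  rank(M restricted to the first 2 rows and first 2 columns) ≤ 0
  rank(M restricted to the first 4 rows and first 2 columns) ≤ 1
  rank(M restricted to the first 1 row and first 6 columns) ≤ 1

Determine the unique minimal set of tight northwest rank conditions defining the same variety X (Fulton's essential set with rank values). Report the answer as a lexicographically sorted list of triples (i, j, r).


Propagating the 8 rank bounds to every northwest block:

  row 1: 0, 0, 0, 0, 1, 1
  row 2: 0, 0, 1, 1, 2, 2
  row 3: 1, 1, 2, 2, 3, 3
  row 4: 1, 1, 2, 3, 4, 4
  row 5: 1, 2, 3, 4, 5, 5
  row 6: 1, 2, 3, 4, 5, 6

hence w(1..6) = (5, 3, 1, 4, 2, 6).

|D(w)|=7, |Ess(w)|=3:

[(1, 4, 0), (2, 2, 0), (4, 2, 1)]


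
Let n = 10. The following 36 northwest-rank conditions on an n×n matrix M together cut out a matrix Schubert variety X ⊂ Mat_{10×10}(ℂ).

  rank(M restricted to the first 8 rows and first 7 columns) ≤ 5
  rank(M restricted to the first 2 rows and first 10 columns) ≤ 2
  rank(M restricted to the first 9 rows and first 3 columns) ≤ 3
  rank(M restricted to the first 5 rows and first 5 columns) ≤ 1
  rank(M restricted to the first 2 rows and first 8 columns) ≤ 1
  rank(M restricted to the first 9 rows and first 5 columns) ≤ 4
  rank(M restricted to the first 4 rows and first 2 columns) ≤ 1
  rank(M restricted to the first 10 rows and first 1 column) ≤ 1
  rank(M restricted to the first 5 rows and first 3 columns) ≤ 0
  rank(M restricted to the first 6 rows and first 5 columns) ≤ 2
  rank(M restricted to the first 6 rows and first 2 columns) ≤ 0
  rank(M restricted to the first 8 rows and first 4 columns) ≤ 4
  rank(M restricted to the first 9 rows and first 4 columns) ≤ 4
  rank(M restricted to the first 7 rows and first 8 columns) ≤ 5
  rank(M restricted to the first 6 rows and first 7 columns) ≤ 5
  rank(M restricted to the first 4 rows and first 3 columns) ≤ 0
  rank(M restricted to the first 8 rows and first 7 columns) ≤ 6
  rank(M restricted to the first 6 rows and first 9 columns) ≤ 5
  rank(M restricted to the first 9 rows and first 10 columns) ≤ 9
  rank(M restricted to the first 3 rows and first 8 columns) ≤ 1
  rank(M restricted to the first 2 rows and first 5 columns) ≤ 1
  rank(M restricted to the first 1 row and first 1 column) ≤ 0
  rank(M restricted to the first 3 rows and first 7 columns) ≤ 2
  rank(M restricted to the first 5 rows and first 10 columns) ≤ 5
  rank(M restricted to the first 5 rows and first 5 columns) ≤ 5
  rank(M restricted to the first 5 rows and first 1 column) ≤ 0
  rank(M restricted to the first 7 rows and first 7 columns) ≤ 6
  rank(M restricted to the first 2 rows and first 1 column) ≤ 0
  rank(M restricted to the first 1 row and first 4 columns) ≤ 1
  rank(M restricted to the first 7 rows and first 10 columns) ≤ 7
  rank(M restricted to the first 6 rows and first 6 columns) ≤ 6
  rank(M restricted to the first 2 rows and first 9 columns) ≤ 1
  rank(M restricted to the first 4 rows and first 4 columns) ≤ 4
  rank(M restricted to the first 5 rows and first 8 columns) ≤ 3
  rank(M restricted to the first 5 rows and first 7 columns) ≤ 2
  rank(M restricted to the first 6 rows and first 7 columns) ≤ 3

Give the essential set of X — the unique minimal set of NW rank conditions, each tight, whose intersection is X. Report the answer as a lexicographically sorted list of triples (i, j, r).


Reconstructing r_w from the 36 given conditions:

  i=1: 0  0  0  1  1  1  1  1  1  1
  i=2: 0  0  0  1  1  1  1  1  1  2
  i=3: 0  0  0  1  1  1  1  1  2  3
  i=4: 0  0  0  1  1  2  2  2  3  4
  i=5: 0  0  0  1  1  2  2  3  4  5
  i=6: 0  0  1  2  2  3  3  4  5  6
  i=7: 1  1  2  3  3  4  4  5  6  7
  i=8: 1  2  3  4  4  5  5  6  7  8
  i=9: 1  2  3  4  4  5  6  7  8  9
  i=10: 1  2  3  4  5  6  7  8  9  10

hence w(1..10) = (4, 10, 9, 6, 8, 3, 1, 2, 7, 5).

|D(w)|=30, |Ess(w)|=7:

[(2, 9, 1), (3, 8, 1), (5, 3, 0), (5, 5, 1), (5, 7, 2), (6, 2, 0), (9, 5, 4)]


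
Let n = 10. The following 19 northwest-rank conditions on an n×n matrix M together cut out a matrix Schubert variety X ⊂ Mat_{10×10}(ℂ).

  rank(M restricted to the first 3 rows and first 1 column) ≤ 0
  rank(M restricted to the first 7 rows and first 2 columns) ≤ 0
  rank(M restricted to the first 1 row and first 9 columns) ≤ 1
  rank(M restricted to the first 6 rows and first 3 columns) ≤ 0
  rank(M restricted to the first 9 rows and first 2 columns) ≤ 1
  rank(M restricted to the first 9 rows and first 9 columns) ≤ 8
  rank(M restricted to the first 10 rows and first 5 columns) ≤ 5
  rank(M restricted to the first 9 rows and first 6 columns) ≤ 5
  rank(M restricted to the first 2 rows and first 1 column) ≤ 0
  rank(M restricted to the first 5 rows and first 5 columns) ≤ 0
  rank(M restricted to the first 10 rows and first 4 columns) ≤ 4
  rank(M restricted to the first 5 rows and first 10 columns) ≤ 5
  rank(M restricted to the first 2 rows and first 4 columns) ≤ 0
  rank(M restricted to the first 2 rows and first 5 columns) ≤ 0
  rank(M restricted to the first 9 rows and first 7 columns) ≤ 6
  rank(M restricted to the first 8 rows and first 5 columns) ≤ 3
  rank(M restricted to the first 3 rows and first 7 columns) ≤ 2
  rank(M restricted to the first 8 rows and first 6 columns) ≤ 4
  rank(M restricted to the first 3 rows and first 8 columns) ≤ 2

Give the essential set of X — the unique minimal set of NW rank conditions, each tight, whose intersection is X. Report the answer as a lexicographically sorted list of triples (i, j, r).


The tightest implied rank at each (i,j), from the 19 conditions:

  row 1: 0, 0, 0, 0, 0, 1, 1, 1, 1, 1
  row 2: 0, 0, 0, 0, 0, 1, 2, 2, 2, 2
  row 3: 0, 0, 0, 0, 0, 1, 2, 2, 3, 3
  row 4: 0, 0, 0, 0, 0, 1, 2, 3, 4, 4
  row 5: 0, 0, 0, 0, 0, 1, 2, 3, 4, 5
  row 6: 0, 0, 0, 1, 1, 2, 3, 4, 5, 6
  row 7: 0, 0, 1, 2, 2, 3, 4, 5, 6, 7
  row 8: 1, 1, 2, 3, 3, 4, 5, 6, 7, 8
  row 9: 1, 1, 2, 3, 4, 5, 6, 7, 8, 9
  row 10: 1, 2, 3, 4, 5, 6, 7, 8, 9, 10

hence w(1..10) = (6, 7, 9, 8, 10, 4, 3, 1, 5, 2).

|D(w)|=32, |Ess(w)|=5:

[(3, 8, 2), (5, 5, 0), (6, 3, 0), (7, 2, 0), (9, 2, 1)]


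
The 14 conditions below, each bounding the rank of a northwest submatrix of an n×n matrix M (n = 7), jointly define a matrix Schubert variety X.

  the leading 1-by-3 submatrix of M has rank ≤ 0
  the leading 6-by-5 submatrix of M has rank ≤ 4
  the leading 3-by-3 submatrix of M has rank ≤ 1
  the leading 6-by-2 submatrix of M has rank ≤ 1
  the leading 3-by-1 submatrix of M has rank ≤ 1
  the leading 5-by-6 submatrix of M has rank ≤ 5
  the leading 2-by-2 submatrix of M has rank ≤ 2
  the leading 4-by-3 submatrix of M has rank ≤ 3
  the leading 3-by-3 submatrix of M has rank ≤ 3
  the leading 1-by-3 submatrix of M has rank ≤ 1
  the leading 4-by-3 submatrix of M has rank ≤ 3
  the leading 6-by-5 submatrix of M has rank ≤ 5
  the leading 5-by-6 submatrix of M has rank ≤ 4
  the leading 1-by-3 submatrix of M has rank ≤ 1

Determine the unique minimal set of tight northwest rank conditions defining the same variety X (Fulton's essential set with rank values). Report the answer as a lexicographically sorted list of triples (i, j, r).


Recovering R(i,j) via the rank-extension bound from the 14 conditions:

  R[1]: 0  0  0  1  1  1  1
  R[2]: 1  1  1  2  2  2  2
  R[3]: 1  1  1  2  3  3  3
  R[4]: 1  1  2  3  4  4  4
  R[5]: 1  1  2  3  4  4  5
  R[6]: 1  1  2  3  4  5  6
  R[7]: 1  2  3  4  5  6  7

hence w(1..7) = (4, 1, 5, 3, 7, 6, 2).

|D(w)|=9, |Ess(w)|=4:

[(1, 3, 0), (3, 3, 1), (5, 6, 4), (6, 2, 1)]


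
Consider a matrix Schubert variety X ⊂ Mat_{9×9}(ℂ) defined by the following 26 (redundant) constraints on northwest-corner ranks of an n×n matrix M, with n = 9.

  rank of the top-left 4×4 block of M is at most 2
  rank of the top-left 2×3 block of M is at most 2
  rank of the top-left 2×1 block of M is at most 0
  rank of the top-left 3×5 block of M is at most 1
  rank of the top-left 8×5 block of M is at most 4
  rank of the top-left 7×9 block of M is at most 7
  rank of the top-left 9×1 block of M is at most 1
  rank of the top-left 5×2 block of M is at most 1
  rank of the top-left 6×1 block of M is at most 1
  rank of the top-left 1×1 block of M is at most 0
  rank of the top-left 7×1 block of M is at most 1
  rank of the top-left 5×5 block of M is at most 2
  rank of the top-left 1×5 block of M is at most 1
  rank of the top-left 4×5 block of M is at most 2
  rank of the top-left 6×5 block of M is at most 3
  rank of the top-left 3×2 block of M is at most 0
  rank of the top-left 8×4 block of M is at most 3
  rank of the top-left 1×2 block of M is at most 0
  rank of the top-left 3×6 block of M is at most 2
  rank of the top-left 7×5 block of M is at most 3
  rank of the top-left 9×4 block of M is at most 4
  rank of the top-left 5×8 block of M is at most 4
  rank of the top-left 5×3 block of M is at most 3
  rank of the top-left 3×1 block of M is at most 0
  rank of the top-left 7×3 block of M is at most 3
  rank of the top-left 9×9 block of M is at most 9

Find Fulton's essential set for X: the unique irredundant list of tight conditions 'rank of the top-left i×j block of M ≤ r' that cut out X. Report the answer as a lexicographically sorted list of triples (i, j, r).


Computing R[i][j] = min implied NW-rank bound (n=9, 26 conditions):

  R[1]: 0 0 1 1 1 1 1 1 1
  R[2]: 0 0 1 1 1 2 2 2 2
  R[3]: 0 0 1 1 1 2 3 3 3
  R[4]: 1 1 2 2 2 3 4 4 4
  R[5]: 1 1 2 2 2 3 4 4 5
  R[6]: 1 2 3 3 3 4 5 5 6
  R[7]: 1 2 3 3 3 4 5 6 7
  R[8]: 1 2 3 3 4 5 6 7 8
  R[9]: 1 2 3 4 5 6 7 8 9

hence w(1..9) = (3, 6, 7, 1, 9, 2, 8, 5, 4).

D(w) has 17 cells with 7 SE-corners; essential set:

[(3, 2, 0), (3, 5, 1), (5, 2, 1), (5, 5, 2), (5, 8, 4), (7, 5, 3), (8, 4, 3)]


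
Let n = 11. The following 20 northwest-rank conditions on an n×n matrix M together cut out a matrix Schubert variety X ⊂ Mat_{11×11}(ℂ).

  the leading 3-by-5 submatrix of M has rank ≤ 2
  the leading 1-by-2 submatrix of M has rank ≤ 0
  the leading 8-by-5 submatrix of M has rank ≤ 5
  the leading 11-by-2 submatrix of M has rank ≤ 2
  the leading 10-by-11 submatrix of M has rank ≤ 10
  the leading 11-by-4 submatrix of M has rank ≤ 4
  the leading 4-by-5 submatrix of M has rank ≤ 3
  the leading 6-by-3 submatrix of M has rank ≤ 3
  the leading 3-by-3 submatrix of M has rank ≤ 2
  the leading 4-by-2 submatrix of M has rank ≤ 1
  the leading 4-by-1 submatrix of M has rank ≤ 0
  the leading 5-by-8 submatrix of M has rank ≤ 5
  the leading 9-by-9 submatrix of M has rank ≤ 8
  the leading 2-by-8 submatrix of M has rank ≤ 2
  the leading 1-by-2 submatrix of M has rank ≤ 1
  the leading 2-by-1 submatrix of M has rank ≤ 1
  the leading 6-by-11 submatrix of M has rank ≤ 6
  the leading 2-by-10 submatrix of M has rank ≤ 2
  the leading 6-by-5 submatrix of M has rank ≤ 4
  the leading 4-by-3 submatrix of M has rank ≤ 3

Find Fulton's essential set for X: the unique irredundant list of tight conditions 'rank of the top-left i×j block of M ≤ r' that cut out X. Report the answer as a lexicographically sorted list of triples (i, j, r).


Computing R[i][j] = min implied NW-rank bound (n=11, 20 conditions):

  R[1]: 0 0 1 1 1 1 1 1 1 1 1
  R[2]: 0 1 2 2 2 2 2 2 2 2 2
  R[3]: 0 1 2 2 2 3 3 3 3 3 3
  R[4]: 0 1 2 3 3 4 4 4 4 4 4
  R[5]: 1 2 3 4 4 5 5 5 5 5 5
  R[6]: 1 2 3 4 4 5 6 6 6 6 6
  R[7]: 1 2 3 4 5 6 7 7 7 7 7
  R[8]: 1 2 3 4 5 6 7 8 8 8 8
  R[9]: 1 2 3 4 5 6 7 8 8 9 9
  R[10]: 1 2 3 4 5 6 7 8 9 10 10
  R[11]: 1 2 3 4 5 6 7 8 9 10 11

giving w = (3, 2, 6, 4, 1, 7, 5, 8, 10, 9, 11) via Δ²R.

Fulton essential set (5 of the 9 Rothe cells):

[(1, 2, 0), (3, 5, 2), (4, 1, 0), (6, 5, 4), (9, 9, 8)]


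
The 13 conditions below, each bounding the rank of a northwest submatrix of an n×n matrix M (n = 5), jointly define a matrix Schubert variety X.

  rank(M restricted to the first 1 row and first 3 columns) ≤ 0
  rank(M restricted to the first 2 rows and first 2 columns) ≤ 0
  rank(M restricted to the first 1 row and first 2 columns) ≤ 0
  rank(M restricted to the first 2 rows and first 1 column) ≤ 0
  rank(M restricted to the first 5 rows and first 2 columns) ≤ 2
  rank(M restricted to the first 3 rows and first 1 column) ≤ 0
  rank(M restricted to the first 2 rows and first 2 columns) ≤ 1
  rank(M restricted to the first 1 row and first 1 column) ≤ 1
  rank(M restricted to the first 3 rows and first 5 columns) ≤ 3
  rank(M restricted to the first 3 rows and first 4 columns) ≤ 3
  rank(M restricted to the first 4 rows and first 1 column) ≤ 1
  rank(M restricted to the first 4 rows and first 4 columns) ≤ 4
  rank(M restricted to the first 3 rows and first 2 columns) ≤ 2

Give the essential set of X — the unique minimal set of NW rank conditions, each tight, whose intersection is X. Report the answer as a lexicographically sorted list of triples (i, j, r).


The tightest implied rank at each (i,j), from the 13 conditions:

  row 1: 0 | 0 | 0 | 1 | 1
  row 2: 0 | 0 | 1 | 2 | 2
  row 3: 0 | 1 | 2 | 3 | 3
  row 4: 1 | 2 | 3 | 4 | 4
  row 5: 1 | 2 | 3 | 4 | 5

so w = (4, 3, 2, 1, 5).

3 SE-corners of the 6-cell Rothe diagram give Ess(w):

[(1, 3, 0), (2, 2, 0), (3, 1, 0)]


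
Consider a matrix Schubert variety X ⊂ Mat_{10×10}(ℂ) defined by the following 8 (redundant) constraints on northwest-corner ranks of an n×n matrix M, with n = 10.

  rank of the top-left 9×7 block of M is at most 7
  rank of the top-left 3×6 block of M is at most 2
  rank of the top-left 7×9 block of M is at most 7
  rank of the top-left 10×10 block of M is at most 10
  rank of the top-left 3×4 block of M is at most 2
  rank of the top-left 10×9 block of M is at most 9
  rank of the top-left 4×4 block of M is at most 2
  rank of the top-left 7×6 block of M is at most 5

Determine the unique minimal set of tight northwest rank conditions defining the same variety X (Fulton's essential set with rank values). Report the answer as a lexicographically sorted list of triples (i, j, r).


Reconstructing r_w from the 8 given conditions:

  1, 1, 1, 1, 1, 1, 1, 1, 1, 1
  1, 2, 2, 2, 2, 2, 2, 2, 2, 2
  1, 2, 2, 2, 2, 2, 3, 3, 3, 3
  1, 2, 2, 2, 3, 3, 4, 4, 4, 4
  1, 2, 3, 3, 4, 4, 5, 5, 5, 5
  1, 2, 3, 4, 5, 5, 6, 6, 6, 6
  1, 2, 3, 4, 5, 5, 6, 7, 7, 7
  1, 2, 3, 4, 5, 6, 7, 8, 8, 8
  1, 2, 3, 4, 5, 6, 7, 8, 9, 9
  1, 2, 3, 4, 5, 6, 7, 8, 9, 10

so w = (1, 2, 7, 5, 3, 4, 8, 6, 9, 10).

3 SE-corners of the 7-cell Rothe diagram give Ess(w):

[(3, 6, 2), (4, 4, 2), (7, 6, 5)]


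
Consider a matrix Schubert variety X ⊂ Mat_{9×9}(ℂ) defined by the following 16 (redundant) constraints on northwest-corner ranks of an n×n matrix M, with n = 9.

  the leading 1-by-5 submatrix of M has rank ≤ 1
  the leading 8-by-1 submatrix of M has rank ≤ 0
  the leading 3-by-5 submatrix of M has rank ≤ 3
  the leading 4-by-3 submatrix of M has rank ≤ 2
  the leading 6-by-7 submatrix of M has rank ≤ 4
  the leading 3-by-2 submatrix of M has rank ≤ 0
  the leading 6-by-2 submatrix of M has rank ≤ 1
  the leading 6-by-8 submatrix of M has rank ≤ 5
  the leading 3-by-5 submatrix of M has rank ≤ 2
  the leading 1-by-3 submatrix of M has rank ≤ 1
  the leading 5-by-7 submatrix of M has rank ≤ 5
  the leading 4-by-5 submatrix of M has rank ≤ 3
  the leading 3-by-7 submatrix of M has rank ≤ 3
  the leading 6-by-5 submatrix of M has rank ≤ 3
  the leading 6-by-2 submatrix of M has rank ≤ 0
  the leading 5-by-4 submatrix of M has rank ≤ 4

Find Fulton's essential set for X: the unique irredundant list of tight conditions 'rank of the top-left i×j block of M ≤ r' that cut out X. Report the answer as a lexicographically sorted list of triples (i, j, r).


Computing R[i][j] = min implied NW-rank bound (n=9, 16 conditions):

  0 0 1 1 1 1 1 1 1
  0 0 1 2 2 2 2 2 2
  0 0 1 2 2 3 3 3 3
  0 0 1 2 3 4 4 4 4
  0 0 1 2 3 4 4 5 5
  0 0 1 2 3 4 4 5 6
  0 1 2 3 4 5 5 6 7
  0 1 2 3 4 5 6 7 8
  1 2 3 4 5 6 7 8 9

second differences of R give the permutation w = (3, 4, 6, 5, 8, 9, 2, 7, 1).

4 SE-corners of the 17-cell Rothe diagram give Ess(w):

[(3, 5, 2), (6, 2, 0), (6, 7, 4), (8, 1, 0)]


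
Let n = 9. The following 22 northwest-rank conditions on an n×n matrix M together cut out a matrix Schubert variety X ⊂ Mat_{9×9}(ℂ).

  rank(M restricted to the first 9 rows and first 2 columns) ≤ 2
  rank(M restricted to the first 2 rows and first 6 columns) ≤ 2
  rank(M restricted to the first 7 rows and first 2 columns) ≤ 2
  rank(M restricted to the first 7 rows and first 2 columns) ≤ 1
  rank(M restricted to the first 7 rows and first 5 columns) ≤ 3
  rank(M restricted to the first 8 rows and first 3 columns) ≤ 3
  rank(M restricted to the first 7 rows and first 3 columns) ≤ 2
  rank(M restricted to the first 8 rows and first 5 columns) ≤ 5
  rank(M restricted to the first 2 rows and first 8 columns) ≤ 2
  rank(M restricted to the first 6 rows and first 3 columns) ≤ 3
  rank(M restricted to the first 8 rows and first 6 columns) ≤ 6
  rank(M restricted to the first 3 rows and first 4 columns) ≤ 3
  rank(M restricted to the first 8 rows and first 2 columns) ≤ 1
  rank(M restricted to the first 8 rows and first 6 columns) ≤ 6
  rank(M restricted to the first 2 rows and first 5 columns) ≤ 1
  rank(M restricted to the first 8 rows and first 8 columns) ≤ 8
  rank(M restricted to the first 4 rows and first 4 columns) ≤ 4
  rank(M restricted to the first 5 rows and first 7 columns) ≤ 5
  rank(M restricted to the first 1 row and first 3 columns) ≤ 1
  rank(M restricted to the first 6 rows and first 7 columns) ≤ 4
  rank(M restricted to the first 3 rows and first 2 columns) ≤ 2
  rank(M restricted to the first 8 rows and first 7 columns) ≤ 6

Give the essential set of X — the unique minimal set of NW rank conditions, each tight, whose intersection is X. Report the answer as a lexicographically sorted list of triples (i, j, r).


The tightest implied rank at each (i,j), from the 22 conditions:

  i=1: 1, 1, 1, 1, 1, 1, 1, 1, 1
  i=2: 1, 1, 1, 1, 1, 2, 2, 2, 2
  i=3: 1, 1, 2, 2, 2, 3, 3, 3, 3
  i=4: 1, 1, 2, 3, 3, 4, 4, 4, 4
  i=5: 1, 1, 2, 3, 3, 4, 4, 5, 5
  i=6: 1, 1, 2, 3, 3, 4, 4, 5, 6
  i=7: 1, 1, 2, 3, 3, 4, 5, 6, 7
  i=8: 1, 1, 2, 3, 4, 5, 6, 7, 8
  i=9: 1, 2, 3, 4, 5, 6, 7, 8, 9

hence w(1..9) = (1, 6, 3, 4, 8, 9, 7, 5, 2).

Fulton essential set (4 of the 15 Rothe cells):

[(2, 5, 1), (6, 7, 4), (7, 5, 3), (8, 2, 1)]


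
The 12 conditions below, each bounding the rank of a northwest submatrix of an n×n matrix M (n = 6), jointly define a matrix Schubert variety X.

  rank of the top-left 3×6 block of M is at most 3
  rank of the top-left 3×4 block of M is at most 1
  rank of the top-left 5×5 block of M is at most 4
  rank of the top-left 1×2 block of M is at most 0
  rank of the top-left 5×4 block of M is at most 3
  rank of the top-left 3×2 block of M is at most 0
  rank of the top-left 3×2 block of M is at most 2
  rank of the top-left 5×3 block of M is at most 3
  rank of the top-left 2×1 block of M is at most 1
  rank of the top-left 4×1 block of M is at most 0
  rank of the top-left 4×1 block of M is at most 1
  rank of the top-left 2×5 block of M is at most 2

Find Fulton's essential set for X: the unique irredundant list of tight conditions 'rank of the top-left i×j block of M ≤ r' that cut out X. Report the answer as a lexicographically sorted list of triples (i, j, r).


Computing R[i][j] = min implied NW-rank bound (n=6, 12 conditions):

  0, 0, 1, 1, 1, 1
  0, 0, 1, 1, 2, 2
  0, 0, 1, 1, 2, 3
  0, 1, 2, 2, 3, 4
  1, 2, 3, 3, 4, 5
  1, 2, 3, 4, 5, 6

reading off 1-entries of Δ²R: w = (3, 5, 6, 2, 1, 4).

Fulton essential set (3 of the 9 Rothe cells):

[(3, 2, 0), (3, 4, 1), (4, 1, 0)]


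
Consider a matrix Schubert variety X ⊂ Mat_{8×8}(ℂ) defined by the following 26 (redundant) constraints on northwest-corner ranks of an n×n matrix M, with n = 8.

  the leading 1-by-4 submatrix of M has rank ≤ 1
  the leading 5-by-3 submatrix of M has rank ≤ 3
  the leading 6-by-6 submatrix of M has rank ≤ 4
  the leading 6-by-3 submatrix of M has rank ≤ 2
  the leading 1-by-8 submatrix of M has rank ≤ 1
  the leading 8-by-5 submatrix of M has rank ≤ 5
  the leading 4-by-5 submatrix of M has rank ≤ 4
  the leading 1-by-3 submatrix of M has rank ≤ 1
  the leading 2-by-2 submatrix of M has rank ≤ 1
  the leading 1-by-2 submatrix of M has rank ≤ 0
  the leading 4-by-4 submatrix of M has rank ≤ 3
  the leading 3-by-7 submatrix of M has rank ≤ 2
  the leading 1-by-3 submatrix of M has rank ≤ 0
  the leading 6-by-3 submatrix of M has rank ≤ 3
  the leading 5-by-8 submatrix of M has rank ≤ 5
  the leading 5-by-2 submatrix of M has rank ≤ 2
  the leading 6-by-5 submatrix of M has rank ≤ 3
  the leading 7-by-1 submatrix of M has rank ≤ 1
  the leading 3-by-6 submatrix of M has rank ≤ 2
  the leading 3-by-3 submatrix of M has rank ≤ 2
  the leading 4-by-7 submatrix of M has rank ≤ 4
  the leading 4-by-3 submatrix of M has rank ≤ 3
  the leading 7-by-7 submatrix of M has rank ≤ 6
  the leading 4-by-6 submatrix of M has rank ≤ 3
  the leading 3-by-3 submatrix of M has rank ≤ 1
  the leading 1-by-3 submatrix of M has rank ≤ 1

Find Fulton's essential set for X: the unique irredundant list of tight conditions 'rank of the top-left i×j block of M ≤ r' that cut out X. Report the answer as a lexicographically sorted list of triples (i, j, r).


Computing R[i][j] = min implied NW-rank bound (n=8, 26 conditions):

  i=1: 0, 0, 0, 1, 1, 1, 1, 1
  i=2: 1, 1, 1, 2, 2, 2, 2, 2
  i=3: 1, 1, 1, 2, 2, 2, 2, 3
  i=4: 1, 2, 2, 3, 3, 3, 3, 4
  i=5: 1, 2, 2, 3, 3, 4, 4, 5
  i=6: 1, 2, 2, 3, 3, 4, 5, 6
  i=7: 1, 2, 3, 4, 4, 5, 6, 7
  i=8: 1, 2, 3, 4, 5, 6, 7, 8

the unique w with this rank table is (4, 1, 8, 2, 6, 7, 3, 5).

ℓ(w)=12; the 5 essential cells (i,j,r):

[(1, 3, 0), (3, 3, 1), (3, 7, 2), (6, 3, 2), (6, 5, 3)]


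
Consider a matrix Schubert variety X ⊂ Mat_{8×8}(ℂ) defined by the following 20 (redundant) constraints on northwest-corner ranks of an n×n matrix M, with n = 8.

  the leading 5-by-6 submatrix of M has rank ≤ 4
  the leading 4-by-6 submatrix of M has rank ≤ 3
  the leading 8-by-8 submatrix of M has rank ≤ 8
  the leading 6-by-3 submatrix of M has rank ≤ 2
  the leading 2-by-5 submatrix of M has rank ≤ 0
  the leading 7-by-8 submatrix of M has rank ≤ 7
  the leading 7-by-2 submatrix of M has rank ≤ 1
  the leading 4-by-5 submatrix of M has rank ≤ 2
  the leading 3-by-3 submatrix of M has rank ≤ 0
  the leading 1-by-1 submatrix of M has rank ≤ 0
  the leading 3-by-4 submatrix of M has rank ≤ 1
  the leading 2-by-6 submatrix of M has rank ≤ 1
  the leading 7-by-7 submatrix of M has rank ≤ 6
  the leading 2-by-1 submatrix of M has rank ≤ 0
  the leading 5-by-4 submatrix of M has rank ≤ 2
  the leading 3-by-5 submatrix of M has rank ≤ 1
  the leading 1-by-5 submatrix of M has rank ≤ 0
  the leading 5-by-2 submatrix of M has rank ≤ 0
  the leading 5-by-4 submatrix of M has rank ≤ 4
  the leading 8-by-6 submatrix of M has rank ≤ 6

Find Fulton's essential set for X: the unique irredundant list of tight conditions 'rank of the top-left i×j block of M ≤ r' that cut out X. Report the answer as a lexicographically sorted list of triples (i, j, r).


Computing R[i][j] = min implied NW-rank bound (n=8, 20 conditions):

  R[1]: 0 | 0 | 0 | 0 | 0 | 1 | 1 | 1
  R[2]: 0 | 0 | 0 | 0 | 0 | 1 | 2 | 2
  R[3]: 0 | 0 | 0 | 1 | 1 | 2 | 3 | 3
  R[4]: 0 | 0 | 1 | 2 | 2 | 3 | 4 | 4
  R[5]: 0 | 0 | 1 | 2 | 3 | 4 | 5 | 5
  R[6]: 1 | 1 | 2 | 3 | 4 | 5 | 6 | 6
  R[7]: 1 | 1 | 2 | 3 | 4 | 5 | 6 | 7
  R[8]: 1 | 2 | 3 | 4 | 5 | 6 | 7 | 8

reading off 1-entries of Δ²R: w = (6, 7, 4, 3, 5, 1, 8, 2).

ℓ(w)=18; the 4 essential cells (i,j,r):

[(2, 5, 0), (3, 3, 0), (5, 2, 0), (7, 2, 1)]


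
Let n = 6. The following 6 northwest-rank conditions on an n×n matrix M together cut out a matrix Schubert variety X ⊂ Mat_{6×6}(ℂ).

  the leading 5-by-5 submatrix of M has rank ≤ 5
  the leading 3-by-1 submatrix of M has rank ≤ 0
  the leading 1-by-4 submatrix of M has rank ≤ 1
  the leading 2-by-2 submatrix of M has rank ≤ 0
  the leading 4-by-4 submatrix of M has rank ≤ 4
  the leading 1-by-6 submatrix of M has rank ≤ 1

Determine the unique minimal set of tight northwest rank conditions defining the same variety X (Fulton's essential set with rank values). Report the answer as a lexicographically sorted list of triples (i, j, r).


Rank table r_w(6×6) implied by the 6 constraints:

  R[1]: 0 0 1 1 1 1
  R[2]: 0 0 1 2 2 2
  R[3]: 0 1 2 3 3 3
  R[4]: 1 2 3 4 4 4
  R[5]: 1 2 3 4 5 5
  R[6]: 1 2 3 4 5 6

the unique w with this rank table is (3, 4, 2, 1, 5, 6).

Fulton essential set (2 of the 5 Rothe cells):

[(2, 2, 0), (3, 1, 0)]


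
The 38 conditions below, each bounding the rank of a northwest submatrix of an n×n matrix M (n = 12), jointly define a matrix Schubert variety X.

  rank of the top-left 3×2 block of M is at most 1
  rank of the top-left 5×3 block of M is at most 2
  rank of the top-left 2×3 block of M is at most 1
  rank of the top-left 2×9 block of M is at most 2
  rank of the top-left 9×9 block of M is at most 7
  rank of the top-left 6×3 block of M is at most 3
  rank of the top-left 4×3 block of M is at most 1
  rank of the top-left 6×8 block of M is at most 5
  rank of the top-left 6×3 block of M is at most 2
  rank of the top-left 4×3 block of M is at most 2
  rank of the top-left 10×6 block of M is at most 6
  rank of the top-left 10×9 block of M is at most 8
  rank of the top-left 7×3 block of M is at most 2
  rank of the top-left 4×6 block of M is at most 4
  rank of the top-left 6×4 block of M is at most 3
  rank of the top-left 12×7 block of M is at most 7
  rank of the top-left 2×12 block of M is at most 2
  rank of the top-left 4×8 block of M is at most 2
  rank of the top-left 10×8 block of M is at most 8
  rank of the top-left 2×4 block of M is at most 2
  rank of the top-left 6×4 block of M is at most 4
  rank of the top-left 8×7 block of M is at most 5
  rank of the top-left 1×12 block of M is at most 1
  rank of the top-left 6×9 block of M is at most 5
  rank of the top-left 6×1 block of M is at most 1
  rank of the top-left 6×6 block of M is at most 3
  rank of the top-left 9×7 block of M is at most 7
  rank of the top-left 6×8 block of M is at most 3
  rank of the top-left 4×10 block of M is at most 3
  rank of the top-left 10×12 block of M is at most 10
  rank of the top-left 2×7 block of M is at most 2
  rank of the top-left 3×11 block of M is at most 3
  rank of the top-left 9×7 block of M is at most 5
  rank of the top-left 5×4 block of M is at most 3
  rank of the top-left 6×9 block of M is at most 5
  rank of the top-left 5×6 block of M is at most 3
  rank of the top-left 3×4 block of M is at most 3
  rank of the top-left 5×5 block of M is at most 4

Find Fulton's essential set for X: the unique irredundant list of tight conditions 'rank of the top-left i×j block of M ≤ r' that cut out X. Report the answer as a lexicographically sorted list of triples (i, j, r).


Computing R[i][j] = min implied NW-rank bound (n=12, 38 conditions):

  R[1]: 1  1  1  1  1  1  1  1  1  1  1  1
  R[2]: 1  1  1  2  2  2  2  2  2  2  2  2
  R[3]: 1  1  1  2  2  2  2  2  3  3  3  3
  R[4]: 1  1  1  2  2  2  2  2  3  3  4  4
  R[5]: 1  2  2  3  3  3  3  3  4  4  5  5
  R[6]: 1  2  2  3  3  3  3  3  4  5  6  6
  R[7]: 1  2  2  3  4  4  4  4  5  6  7  7
  R[8]: 1  2  3  4  5  5  5  5  6  7  8  8
  R[9]: 1  2  3  4  5  5  5  6  7  8  9  9
  R[10]: 1  2  3  4  5  6  6  7  8  9  10  10
  R[11]: 1  2  3  4  5  6  7  8  9  10  11  11
  R[12]: 1  2  3  4  5  6  7  8  9  10  11  12

so w = (1, 4, 9, 11, 2, 10, 5, 3, 8, 6, 7, 12).

Rothe diagram D(w) (23 cells), 6 SE-corners (essential conditions):

[(4, 3, 1), (4, 8, 2), (4, 10, 3), (6, 8, 3), (7, 3, 2), (9, 7, 5)]


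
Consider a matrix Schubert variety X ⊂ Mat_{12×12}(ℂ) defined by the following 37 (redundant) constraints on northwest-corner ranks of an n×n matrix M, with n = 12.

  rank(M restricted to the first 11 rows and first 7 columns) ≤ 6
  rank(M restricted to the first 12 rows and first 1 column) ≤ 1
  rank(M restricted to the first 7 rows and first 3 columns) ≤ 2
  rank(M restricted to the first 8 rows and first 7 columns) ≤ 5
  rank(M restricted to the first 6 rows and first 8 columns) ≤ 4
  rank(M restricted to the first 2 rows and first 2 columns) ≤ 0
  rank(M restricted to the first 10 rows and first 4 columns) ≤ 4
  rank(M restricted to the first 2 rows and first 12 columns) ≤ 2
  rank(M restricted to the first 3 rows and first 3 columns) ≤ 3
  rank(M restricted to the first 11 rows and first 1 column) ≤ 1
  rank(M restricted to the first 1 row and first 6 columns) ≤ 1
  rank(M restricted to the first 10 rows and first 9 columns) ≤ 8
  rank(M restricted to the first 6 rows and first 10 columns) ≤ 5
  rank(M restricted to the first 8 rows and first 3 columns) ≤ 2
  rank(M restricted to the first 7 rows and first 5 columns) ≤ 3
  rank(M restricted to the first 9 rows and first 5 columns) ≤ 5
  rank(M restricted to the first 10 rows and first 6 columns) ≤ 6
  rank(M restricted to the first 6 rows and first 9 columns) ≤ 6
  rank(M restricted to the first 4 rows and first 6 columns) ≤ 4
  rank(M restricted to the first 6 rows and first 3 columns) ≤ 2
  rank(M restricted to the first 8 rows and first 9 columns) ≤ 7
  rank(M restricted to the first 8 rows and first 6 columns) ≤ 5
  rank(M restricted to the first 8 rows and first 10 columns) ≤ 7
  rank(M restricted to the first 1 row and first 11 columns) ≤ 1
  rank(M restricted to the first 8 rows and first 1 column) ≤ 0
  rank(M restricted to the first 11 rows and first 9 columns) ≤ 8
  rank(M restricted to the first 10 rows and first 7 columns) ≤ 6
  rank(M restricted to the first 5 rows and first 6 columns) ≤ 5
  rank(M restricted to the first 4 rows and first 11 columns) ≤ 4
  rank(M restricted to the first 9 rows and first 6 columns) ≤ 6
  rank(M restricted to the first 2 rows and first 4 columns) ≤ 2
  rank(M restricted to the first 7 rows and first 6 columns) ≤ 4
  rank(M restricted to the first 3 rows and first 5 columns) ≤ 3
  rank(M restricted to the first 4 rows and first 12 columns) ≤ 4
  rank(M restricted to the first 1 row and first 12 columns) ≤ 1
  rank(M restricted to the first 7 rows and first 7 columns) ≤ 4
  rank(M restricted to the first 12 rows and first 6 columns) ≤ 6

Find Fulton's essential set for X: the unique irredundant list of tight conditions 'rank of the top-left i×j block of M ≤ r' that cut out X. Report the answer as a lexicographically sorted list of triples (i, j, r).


Computing R[i][j] = min implied NW-rank bound (n=12, 37 conditions):

  i=1: 0 | 0 | 1 | 1 | 1 | 1 | 1 | 1 | 1 | 1 | 1 | 1
  i=2: 0 | 0 | 1 | 2 | 2 | 2 | 2 | 2 | 2 | 2 | 2 | 2
  i=3: 0 | 1 | 2 | 3 | 3 | 3 | 3 | 3 | 3 | 3 | 3 | 3
  i=4: 0 | 1 | 2 | 3 | 3 | 4 | 4 | 4 | 4 | 4 | 4 | 4
  i=5: 0 | 1 | 2 | 3 | 3 | 4 | 4 | 4 | 5 | 5 | 5 | 5
  i=6: 0 | 1 | 2 | 3 | 3 | 4 | 4 | 4 | 5 | 5 | 6 | 6
  i=7: 0 | 1 | 2 | 3 | 3 | 4 | 4 | 5 | 6 | 6 | 7 | 7
  i=8: 0 | 1 | 2 | 3 | 4 | 5 | 5 | 6 | 7 | 7 | 8 | 8
  i=9: 1 | 2 | 3 | 4 | 5 | 6 | 6 | 7 | 8 | 8 | 9 | 9
  i=10: 1 | 2 | 3 | 4 | 5 | 6 | 6 | 7 | 8 | 9 | 10 | 10
  i=11: 1 | 2 | 3 | 4 | 5 | 6 | 6 | 7 | 8 | 9 | 10 | 11
  i=12: 1 | 2 | 3 | 4 | 5 | 6 | 7 | 8 | 9 | 10 | 11 | 12

second differences of R give the permutation w = (3, 4, 2, 6, 9, 11, 8, 5, 1, 10, 12, 7).

ℓ(w)=22; the 7 essential cells (i,j,r):

[(2, 2, 0), (6, 8, 4), (6, 10, 5), (7, 5, 3), (7, 7, 4), (8, 1, 0), (11, 7, 6)]


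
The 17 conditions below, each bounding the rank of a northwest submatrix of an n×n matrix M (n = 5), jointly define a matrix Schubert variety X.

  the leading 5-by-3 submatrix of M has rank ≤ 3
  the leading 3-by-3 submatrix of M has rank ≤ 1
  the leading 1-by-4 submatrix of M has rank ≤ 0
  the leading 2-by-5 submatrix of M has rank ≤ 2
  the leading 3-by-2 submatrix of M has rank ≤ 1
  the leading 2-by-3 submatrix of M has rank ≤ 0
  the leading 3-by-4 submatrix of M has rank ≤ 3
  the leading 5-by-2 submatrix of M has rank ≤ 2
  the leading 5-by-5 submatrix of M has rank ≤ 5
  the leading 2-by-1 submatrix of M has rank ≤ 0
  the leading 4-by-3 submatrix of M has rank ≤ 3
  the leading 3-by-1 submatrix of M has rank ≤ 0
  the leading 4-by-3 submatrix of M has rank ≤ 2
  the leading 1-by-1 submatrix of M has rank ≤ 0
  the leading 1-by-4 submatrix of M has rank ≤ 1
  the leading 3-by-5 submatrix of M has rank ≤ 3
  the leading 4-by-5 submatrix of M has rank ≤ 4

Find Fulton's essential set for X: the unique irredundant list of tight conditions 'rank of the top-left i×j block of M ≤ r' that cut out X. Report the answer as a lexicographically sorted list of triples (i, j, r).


Reconstructing r_w from the 17 given conditions:

  R[1]: 0  0  0  0  1
  R[2]: 0  0  0  1  2
  R[3]: 0  1  1  2  3
  R[4]: 1  2  2  3  4
  R[5]: 1  2  3  4  5

hence w(1..5) = (5, 4, 2, 1, 3).

|D(w)|=8, |Ess(w)|=3:

[(1, 4, 0), (2, 3, 0), (3, 1, 0)]


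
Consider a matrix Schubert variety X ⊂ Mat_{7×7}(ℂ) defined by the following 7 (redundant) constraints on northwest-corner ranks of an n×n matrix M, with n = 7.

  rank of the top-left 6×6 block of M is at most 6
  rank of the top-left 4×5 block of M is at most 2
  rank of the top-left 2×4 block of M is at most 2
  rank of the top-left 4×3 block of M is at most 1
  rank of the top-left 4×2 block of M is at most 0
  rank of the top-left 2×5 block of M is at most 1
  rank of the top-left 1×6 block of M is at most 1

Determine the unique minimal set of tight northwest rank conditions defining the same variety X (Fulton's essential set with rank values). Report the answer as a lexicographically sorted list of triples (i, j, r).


The tightest implied rank at each (i,j), from the 7 conditions:

  row 1: 0, 0, 1, 1, 1, 1, 1
  row 2: 0, 0, 1, 1, 1, 2, 2
  row 3: 0, 0, 1, 2, 2, 3, 3
  row 4: 0, 0, 1, 2, 2, 3, 4
  row 5: 1, 1, 2, 3, 3, 4, 5
  row 6: 1, 2, 3, 4, 4, 5, 6
  row 7: 1, 2, 3, 4, 5, 6, 7

reading off 1-entries of Δ²R: w = (3, 6, 4, 7, 1, 2, 5).

Fulton essential set (3 of the 11 Rothe cells):

[(2, 5, 1), (4, 2, 0), (4, 5, 2)]


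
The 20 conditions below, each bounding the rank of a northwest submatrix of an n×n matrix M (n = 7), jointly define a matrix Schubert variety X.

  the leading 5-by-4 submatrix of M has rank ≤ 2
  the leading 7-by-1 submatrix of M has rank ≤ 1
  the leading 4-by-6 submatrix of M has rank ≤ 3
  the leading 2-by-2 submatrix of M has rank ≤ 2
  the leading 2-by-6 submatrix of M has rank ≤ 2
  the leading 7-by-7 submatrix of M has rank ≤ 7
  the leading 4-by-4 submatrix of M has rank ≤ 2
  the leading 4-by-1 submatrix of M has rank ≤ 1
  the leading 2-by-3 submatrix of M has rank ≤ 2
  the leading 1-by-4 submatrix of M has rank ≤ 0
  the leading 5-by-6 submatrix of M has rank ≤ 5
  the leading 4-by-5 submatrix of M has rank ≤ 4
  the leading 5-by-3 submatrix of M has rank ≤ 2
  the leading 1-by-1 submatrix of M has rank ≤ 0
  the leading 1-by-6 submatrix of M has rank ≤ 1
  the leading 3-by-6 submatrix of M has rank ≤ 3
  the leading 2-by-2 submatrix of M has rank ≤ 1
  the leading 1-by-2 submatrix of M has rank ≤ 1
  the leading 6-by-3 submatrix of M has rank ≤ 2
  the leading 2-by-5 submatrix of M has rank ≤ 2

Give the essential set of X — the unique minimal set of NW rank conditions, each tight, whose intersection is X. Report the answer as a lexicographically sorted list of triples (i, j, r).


Computing R[i][j] = min implied NW-rank bound (n=7, 20 conditions):

  R[1]: 0, 0, 0, 0, 1, 1, 1
  R[2]: 1, 1, 1, 1, 2, 2, 2
  R[3]: 1, 2, 2, 2, 3, 3, 3
  R[4]: 1, 2, 2, 2, 3, 3, 4
  R[5]: 1, 2, 2, 2, 3, 4, 5
  R[6]: 1, 2, 2, 3, 4, 5, 6
  R[7]: 1, 2, 3, 4, 5, 6, 7

hence w(1..7) = (5, 1, 2, 7, 6, 4, 3).

Fulton essential set (4 of the 10 Rothe cells):

[(1, 4, 0), (4, 6, 3), (5, 4, 2), (6, 3, 2)]
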